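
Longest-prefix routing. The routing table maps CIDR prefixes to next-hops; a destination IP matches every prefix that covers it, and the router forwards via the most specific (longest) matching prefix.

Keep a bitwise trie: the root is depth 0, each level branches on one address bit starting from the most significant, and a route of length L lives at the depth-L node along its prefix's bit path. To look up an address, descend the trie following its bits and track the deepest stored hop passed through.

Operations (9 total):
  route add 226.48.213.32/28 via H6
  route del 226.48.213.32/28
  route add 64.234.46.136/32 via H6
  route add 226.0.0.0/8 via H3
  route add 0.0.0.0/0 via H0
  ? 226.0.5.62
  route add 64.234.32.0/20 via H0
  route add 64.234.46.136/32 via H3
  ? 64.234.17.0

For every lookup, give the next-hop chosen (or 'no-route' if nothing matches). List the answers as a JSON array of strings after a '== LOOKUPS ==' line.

Trace:
  + 226.48.213.32/28 (H6) depth=28
  - 226.48.213.32/28 clear@28
  + 64.234.46.136/32 (H6) depth=32
  + 226.0.0.0/8 (H3) depth=8
  + 0.0.0.0/0 (H0) depth=0
  Q 226.0.5.62: descend 1110001000 ; hops seen [H0,H3] ; pick H3
  + 64.234.32.0/20 (H0) depth=20
  + 64.234.46.136/32 (H3) depth=32
  Q 64.234.17.0: descend 010000001110101000 ; hops seen [H0] ; pick H0

== LOOKUPS ==
["H3","H0"]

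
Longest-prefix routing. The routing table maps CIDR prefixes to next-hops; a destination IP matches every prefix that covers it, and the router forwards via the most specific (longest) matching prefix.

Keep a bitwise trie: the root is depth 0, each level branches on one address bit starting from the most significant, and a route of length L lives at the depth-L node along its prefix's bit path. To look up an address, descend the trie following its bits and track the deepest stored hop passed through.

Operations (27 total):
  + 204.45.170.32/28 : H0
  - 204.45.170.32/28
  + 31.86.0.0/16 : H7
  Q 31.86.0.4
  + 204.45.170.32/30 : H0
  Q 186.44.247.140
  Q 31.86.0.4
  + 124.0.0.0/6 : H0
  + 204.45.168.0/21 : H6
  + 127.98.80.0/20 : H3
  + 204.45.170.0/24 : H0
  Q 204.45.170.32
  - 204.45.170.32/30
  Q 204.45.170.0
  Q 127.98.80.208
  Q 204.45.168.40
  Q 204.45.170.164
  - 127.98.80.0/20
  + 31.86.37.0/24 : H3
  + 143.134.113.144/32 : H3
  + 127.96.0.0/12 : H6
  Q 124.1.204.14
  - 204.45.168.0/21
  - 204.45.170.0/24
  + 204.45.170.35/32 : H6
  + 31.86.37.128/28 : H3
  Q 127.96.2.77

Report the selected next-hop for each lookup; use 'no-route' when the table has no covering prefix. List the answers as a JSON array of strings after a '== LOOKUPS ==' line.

Apply in order:
  add 204.45.170.32/28 -> H0 at depth 28
  del 204.45.170.32/28 (clear depth 28)
  add 31.86.0.0/16 -> H7 at depth 16
  ? 31.86.0.4  path d0:-→d1:-→d2:-→d3:-→d4:-→d5:-→d6:-→d7:-→d8:-→d9:-→d10:-→d11:-→d12:-→d13:-→d14:-→d15:-→d16:H7  best=H7
  add 204.45.170.32/30 -> H0 at depth 30
  ? 186.44.247.140  path d0:-→d1:-  best=no-route
  ? 31.86.0.4  path d0:-→d1:-→d2:-→d3:-→d4:-→d5:-→d6:-→d7:-→d8:-→d9:-→d10:-→d11:-→d12:-→d13:-→d14:-→d15:-→d16:H7  best=H7
  add 124.0.0.0/6 -> H0 at depth 6
  add 204.45.168.0/21 -> H6 at depth 21
  add 127.98.80.0/20 -> H3 at depth 20
  add 204.45.170.0/24 -> H0 at depth 24
  ? 204.45.170.32  path d0:-→d1:-→d2:-→d3:-→d4:-→d5:-→d6:-→d7:-→d8:-→d9:-→d10:-→d11:-→d12:-→d13:-→d14:-→d15:-→d16:-→d17:-→d18:-→d19:-→d20:-→d21:H6→d22:-→d23:-→d24:H0→d25:-→d26:-→d27:-→d28:-→d29:-→d30:H0  best=H0
  del 204.45.170.32/30 (clear depth 30)
  ? 204.45.170.0  path d0:-→d1:-→d2:-→d3:-→d4:-→d5:-→d6:-→d7:-→d8:-→d9:-→d10:-→d11:-→d12:-→d13:-→d14:-→d15:-→d16:-→d17:-→d18:-→d19:-→d20:-→d21:H6→d22:-→d23:-→d24:H0→d25:-→d26:-  best=H0
  ? 127.98.80.208  path d0:-→d1:-→d2:-→d3:-→d4:-→d5:-→d6:H0→d7:-→d8:-→d9:-→d10:-→d11:-→d12:-→d13:-→d14:-→d15:-→d16:-→d17:-→d18:-→d19:-→d20:H3  best=H3
  ? 204.45.168.40  path d0:-→d1:-→d2:-→d3:-→d4:-→d5:-→d6:-→d7:-→d8:-→d9:-→d10:-→d11:-→d12:-→d13:-→d14:-→d15:-→d16:-→d17:-→d18:-→d19:-→d20:-→d21:H6→d22:-  best=H6
  ? 204.45.170.164  path d0:-→d1:-→d2:-→d3:-→d4:-→d5:-→d6:-→d7:-→d8:-→d9:-→d10:-→d11:-→d12:-→d13:-→d14:-→d15:-→d16:-→d17:-→d18:-→d19:-→d20:-→d21:H6→d22:-→d23:-→d24:H0  best=H0
  del 127.98.80.0/20 (clear depth 20)
  add 31.86.37.0/24 -> H3 at depth 24
  add 143.134.113.144/32 -> H3 at depth 32
  add 127.96.0.0/12 -> H6 at depth 12
  ? 124.1.204.14  path d0:-→d1:-→d2:-→d3:-→d4:-→d5:-→d6:H0  best=H0
  del 204.45.168.0/21 (clear depth 21)
  del 204.45.170.0/24 (clear depth 24)
  add 204.45.170.35/32 -> H6 at depth 32
  add 31.86.37.128/28 -> H3 at depth 28
  ? 127.96.2.77  path d0:-→d1:-→d2:-→d3:-→d4:-→d5:-→d6:H0→d7:-→d8:-→d9:-→d10:-→d11:-→d12:H6→d13:-→d14:-  best=H6

== LOOKUPS ==
["H7","no-route","H7","H0","H0","H3","H6","H0","H0","H6"]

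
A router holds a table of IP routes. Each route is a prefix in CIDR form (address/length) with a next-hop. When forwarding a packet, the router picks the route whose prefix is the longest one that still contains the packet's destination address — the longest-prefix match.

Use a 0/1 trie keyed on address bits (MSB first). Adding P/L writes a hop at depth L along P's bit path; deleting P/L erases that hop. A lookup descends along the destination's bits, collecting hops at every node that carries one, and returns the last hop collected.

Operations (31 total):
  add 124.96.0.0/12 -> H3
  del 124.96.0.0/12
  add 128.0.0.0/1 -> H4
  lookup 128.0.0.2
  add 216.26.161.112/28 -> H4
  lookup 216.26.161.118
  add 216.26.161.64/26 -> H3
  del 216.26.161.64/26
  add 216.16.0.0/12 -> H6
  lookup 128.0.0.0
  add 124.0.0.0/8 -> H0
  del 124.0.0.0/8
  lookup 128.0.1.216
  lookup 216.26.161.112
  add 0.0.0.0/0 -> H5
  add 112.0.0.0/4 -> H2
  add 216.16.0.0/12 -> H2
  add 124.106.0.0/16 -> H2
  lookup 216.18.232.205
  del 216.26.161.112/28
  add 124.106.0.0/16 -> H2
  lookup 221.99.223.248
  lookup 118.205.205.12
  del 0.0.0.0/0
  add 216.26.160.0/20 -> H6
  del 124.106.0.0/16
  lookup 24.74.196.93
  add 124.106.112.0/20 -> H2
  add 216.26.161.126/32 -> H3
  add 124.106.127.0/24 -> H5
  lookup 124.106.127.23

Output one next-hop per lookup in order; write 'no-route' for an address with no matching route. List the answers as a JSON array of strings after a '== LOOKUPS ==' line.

Apply in order:
  add 124.96.0.0/12 -> H3 at depth 12
  del 124.96.0.0/12 (clear depth 12)
  add 128.0.0.0/1 -> H4 at depth 1
  Q 128.0.0.2: descend 1 ; hops seen [H4] ; pick H4
  add 216.26.161.112/28 -> H4 at depth 28
  Q 216.26.161.118: descend 1101100000011010101000010111 ; hops seen [H4,H4] ; pick H4
  add 216.26.161.64/26 -> H3 at depth 26
  del 216.26.161.64/26 (clear depth 26)
  add 216.16.0.0/12 -> H6 at depth 12
  Q 128.0.0.0: descend 1 ; hops seen [H4] ; pick H4
  add 124.0.0.0/8 -> H0 at depth 8
  del 124.0.0.0/8 (clear depth 8)
  Q 128.0.1.216: descend 1 ; hops seen [H4] ; pick H4
  Q 216.26.161.112: descend 1101100000011010101000010111 ; hops seen [H4,H6,H4] ; pick H4
  add 0.0.0.0/0 -> H5 at depth 0
  add 112.0.0.0/4 -> H2 at depth 4
  add 216.16.0.0/12 -> H2 at depth 12
  add 124.106.0.0/16 -> H2 at depth 16
  Q 216.18.232.205: descend 110110000001 ; hops seen [H5,H4,H2] ; pick H2
  del 216.26.161.112/28 (clear depth 28)
  add 124.106.0.0/16 -> H2 at depth 16
  Q 221.99.223.248: descend 11011 ; hops seen [H5,H4] ; pick H4
  Q 118.205.205.12: descend 0111 ; hops seen [H5,H2] ; pick H2
  del 0.0.0.0/0 (clear depth 0)
  add 216.26.160.0/20 -> H6 at depth 20
  del 124.106.0.0/16 (clear depth 16)
  Q 24.74.196.93: descend 0 ; hops seen [∅] ; pick no-route
  add 124.106.112.0/20 -> H2 at depth 20
  add 216.26.161.126/32 -> H3 at depth 32
  add 124.106.127.0/24 -> H5 at depth 24
  Q 124.106.127.23: descend 011111000110101001111111 ; hops seen [H2,H2,H5] ; pick H5

== LOOKUPS ==
["H4","H4","H4","H4","H4","H2","H4","H2","no-route","H5"]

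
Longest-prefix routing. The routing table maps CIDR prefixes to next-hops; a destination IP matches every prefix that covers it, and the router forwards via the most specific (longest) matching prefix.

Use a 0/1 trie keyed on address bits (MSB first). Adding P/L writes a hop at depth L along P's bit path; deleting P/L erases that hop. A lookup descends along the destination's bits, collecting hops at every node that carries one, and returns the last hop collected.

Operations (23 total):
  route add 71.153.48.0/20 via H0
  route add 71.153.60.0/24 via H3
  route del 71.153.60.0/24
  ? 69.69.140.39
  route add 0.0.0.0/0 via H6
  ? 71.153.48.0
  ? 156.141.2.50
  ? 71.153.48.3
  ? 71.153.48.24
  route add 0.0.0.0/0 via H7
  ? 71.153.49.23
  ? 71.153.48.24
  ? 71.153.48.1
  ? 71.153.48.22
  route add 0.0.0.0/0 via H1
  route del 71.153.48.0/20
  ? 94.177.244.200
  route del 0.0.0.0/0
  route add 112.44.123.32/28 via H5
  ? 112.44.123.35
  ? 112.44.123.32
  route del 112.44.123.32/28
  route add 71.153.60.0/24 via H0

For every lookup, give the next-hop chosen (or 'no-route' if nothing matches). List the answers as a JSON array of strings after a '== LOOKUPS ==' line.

Trace:
  + 71.153.48.0/20 (H0) depth=20
  + 71.153.60.0/24 (H3) depth=24
  - 71.153.60.0/24 clear@24
  lookup 69.69.140.39: bits 010001 walk d0:-→d1:-→d2:-→d3:-→d4:-→d5:-→d6:- -> no-route
  + 0.0.0.0/0 (H6) depth=0
  lookup 71.153.48.0: bits 01000111100110010011 walk d0:H6→d1:-→d2:-→d3:-→d4:-→d5:-→d6:-→d7:-→d8:-→d9:-→d10:-→d11:-→d12:-→d13:-→d14:-→d15:-→d16:-→d17:-→d18:-→d19:-→d20:H0 -> H0
  lookup 156.141.2.50: bits ε walk d0:H6 -> H6
  lookup 71.153.48.3: bits 01000111100110010011 walk d0:H6→d1:-→d2:-→d3:-→d4:-→d5:-→d6:-→d7:-→d8:-→d9:-→d10:-→d11:-→d12:-→d13:-→d14:-→d15:-→d16:-→d17:-→d18:-→d19:-→d20:H0 -> H0
  lookup 71.153.48.24: bits 01000111100110010011 walk d0:H6→d1:-→d2:-→d3:-→d4:-→d5:-→d6:-→d7:-→d8:-→d9:-→d10:-→d11:-→d12:-→d13:-→d14:-→d15:-→d16:-→d17:-→d18:-→d19:-→d20:H0 -> H0
  + 0.0.0.0/0 (H7) depth=0
  lookup 71.153.49.23: bits 01000111100110010011 walk d0:H7→d1:-→d2:-→d3:-→d4:-→d5:-→d6:-→d7:-→d8:-→d9:-→d10:-→d11:-→d12:-→d13:-→d14:-→d15:-→d16:-→d17:-→d18:-→d19:-→d20:H0 -> H0
  lookup 71.153.48.24: bits 01000111100110010011 walk d0:H7→d1:-→d2:-→d3:-→d4:-→d5:-→d6:-→d7:-→d8:-→d9:-→d10:-→d11:-→d12:-→d13:-→d14:-→d15:-→d16:-→d17:-→d18:-→d19:-→d20:H0 -> H0
  lookup 71.153.48.1: bits 01000111100110010011 walk d0:H7→d1:-→d2:-→d3:-→d4:-→d5:-→d6:-→d7:-→d8:-→d9:-→d10:-→d11:-→d12:-→d13:-→d14:-→d15:-→d16:-→d17:-→d18:-→d19:-→d20:H0 -> H0
  lookup 71.153.48.22: bits 01000111100110010011 walk d0:H7→d1:-→d2:-→d3:-→d4:-→d5:-→d6:-→d7:-→d8:-→d9:-→d10:-→d11:-→d12:-→d13:-→d14:-→d15:-→d16:-→d17:-→d18:-→d19:-→d20:H0 -> H0
  + 0.0.0.0/0 (H1) depth=0
  - 71.153.48.0/20 clear@20
  lookup 94.177.244.200: bits 010 walk d0:H1→d1:-→d2:-→d3:- -> H1
  - 0.0.0.0/0 clear@0
  + 112.44.123.32/28 (H5) depth=28
  lookup 112.44.123.35: bits 0111000000101100011110110010 walk d0:-→d1:-→d2:-→d3:-→d4:-→d5:-→d6:-→d7:-→d8:-→d9:-→d10:-→d11:-→d12:-→d13:-→d14:-→d15:-→d16:-→d17:-→d18:-→d19:-→d20:-→d21:-→d22:-→d23:-→d24:-→d25:-→d26:-→d27:-→d28:H5 -> H5
  lookup 112.44.123.32: bits 0111000000101100011110110010 walk d0:-→d1:-→d2:-→d3:-→d4:-→d5:-→d6:-→d7:-→d8:-→d9:-→d10:-→d11:-→d12:-→d13:-→d14:-→d15:-→d16:-→d17:-→d18:-→d19:-→d20:-→d21:-→d22:-→d23:-→d24:-→d25:-→d26:-→d27:-→d28:H5 -> H5
  - 112.44.123.32/28 clear@28
  + 71.153.60.0/24 (H0) depth=24

== LOOKUPS ==
["no-route","H0","H6","H0","H0","H0","H0","H0","H0","H1","H5","H5"]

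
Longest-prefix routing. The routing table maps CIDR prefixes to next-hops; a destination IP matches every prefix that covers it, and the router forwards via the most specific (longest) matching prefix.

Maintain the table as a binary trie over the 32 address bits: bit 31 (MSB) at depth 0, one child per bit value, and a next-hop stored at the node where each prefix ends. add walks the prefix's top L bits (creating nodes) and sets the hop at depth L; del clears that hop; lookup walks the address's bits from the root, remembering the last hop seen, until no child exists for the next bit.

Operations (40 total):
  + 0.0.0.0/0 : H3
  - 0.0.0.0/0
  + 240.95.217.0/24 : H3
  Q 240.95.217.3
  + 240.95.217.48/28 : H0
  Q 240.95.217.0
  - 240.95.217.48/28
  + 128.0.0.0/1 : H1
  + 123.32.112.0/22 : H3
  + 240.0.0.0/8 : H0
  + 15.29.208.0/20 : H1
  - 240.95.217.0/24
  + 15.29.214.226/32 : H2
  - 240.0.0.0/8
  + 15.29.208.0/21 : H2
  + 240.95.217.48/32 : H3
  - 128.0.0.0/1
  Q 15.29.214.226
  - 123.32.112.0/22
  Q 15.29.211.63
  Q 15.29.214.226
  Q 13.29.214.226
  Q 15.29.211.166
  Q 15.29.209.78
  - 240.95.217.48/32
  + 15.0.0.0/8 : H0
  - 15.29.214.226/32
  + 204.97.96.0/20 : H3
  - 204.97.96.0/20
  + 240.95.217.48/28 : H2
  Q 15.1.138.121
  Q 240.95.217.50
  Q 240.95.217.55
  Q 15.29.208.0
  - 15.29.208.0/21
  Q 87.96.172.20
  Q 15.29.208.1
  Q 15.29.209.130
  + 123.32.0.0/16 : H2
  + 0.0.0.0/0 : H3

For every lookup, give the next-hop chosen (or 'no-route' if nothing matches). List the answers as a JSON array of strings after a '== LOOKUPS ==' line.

Apply in order:
  add 0.0.0.0/0 -> H3 at depth 0
  del 0.0.0.0/0 (clear depth 0)
  add 240.95.217.0/24 -> H3 at depth 24
  ? 240.95.217.3  path d0:-→d1:-→d2:-→d3:-→d4:-→d5:-→d6:-→d7:-→d8:-→d9:-→d10:-→d11:-→d12:-→d13:-→d14:-→d15:-→d16:-→d17:-→d18:-→d19:-→d20:-→d21:-→d22:-→d23:-→d24:H3  best=H3
  add 240.95.217.48/28 -> H0 at depth 28
  ? 240.95.217.0  path d0:-→d1:-→d2:-→d3:-→d4:-→d5:-→d6:-→d7:-→d8:-→d9:-→d10:-→d11:-→d12:-→d13:-→d14:-→d15:-→d16:-→d17:-→d18:-→d19:-→d20:-→d21:-→d22:-→d23:-→d24:H3→d25:-→d26:-  best=H3
  del 240.95.217.48/28 (clear depth 28)
  add 128.0.0.0/1 -> H1 at depth 1
  add 123.32.112.0/22 -> H3 at depth 22
  add 240.0.0.0/8 -> H0 at depth 8
  add 15.29.208.0/20 -> H1 at depth 20
  del 240.95.217.0/24 (clear depth 24)
  add 15.29.214.226/32 -> H2 at depth 32
  del 240.0.0.0/8 (clear depth 8)
  add 15.29.208.0/21 -> H2 at depth 21
  add 240.95.217.48/32 -> H3 at depth 32
  del 128.0.0.0/1 (clear depth 1)
  ? 15.29.214.226  path d0:-→d1:-→d2:-→d3:-→d4:-→d5:-→d6:-→d7:-→d8:-→d9:-→d10:-→d11:-→d12:-→d13:-→d14:-→d15:-→d16:-→d17:-→d18:-→d19:-→d20:H1→d21:H2→d22:-→d23:-→d24:-→d25:-→d26:-→d27:-→d28:-→d29:-→d30:-→d31:-→d32:H2  best=H2
  del 123.32.112.0/22 (clear depth 22)
  ? 15.29.211.63  path d0:-→d1:-→d2:-→d3:-→d4:-→d5:-→d6:-→d7:-→d8:-→d9:-→d10:-→d11:-→d12:-→d13:-→d14:-→d15:-→d16:-→d17:-→d18:-→d19:-→d20:H1→d21:H2  best=H2
  ? 15.29.214.226  path d0:-→d1:-→d2:-→d3:-→d4:-→d5:-→d6:-→d7:-→d8:-→d9:-→d10:-→d11:-→d12:-→d13:-→d14:-→d15:-→d16:-→d17:-→d18:-→d19:-→d20:H1→d21:H2→d22:-→d23:-→d24:-→d25:-→d26:-→d27:-→d28:-→d29:-→d30:-→d31:-→d32:H2  best=H2
  ? 13.29.214.226  path d0:-→d1:-→d2:-→d3:-→d4:-→d5:-→d6:-  best=no-route
  ? 15.29.211.166  path d0:-→d1:-→d2:-→d3:-→d4:-→d5:-→d6:-→d7:-→d8:-→d9:-→d10:-→d11:-→d12:-→d13:-→d14:-→d15:-→d16:-→d17:-→d18:-→d19:-→d20:H1→d21:H2  best=H2
  ? 15.29.209.78  path d0:-→d1:-→d2:-→d3:-→d4:-→d5:-→d6:-→d7:-→d8:-→d9:-→d10:-→d11:-→d12:-→d13:-→d14:-→d15:-→d16:-→d17:-→d18:-→d19:-→d20:H1→d21:H2  best=H2
  del 240.95.217.48/32 (clear depth 32)
  add 15.0.0.0/8 -> H0 at depth 8
  del 15.29.214.226/32 (clear depth 32)
  add 204.97.96.0/20 -> H3 at depth 20
  del 204.97.96.0/20 (clear depth 20)
  add 240.95.217.48/28 -> H2 at depth 28
  ? 15.1.138.121  path d0:-→d1:-→d2:-→d3:-→d4:-→d5:-→d6:-→d7:-→d8:H0→d9:-→d10:-→d11:-  best=H0
  ? 240.95.217.50  path d0:-→d1:-→d2:-→d3:-→d4:-→d5:-→d6:-→d7:-→d8:-→d9:-→d10:-→d11:-→d12:-→d13:-→d14:-→d15:-→d16:-→d17:-→d18:-→d19:-→d20:-→d21:-→d22:-→d23:-→d24:-→d25:-→d26:-→d27:-→d28:H2→d29:-→d30:-  best=H2
  ? 240.95.217.55  path d0:-→d1:-→d2:-→d3:-→d4:-→d5:-→d6:-→d7:-→d8:-→d9:-→d10:-→d11:-→d12:-→d13:-→d14:-→d15:-→d16:-→d17:-→d18:-→d19:-→d20:-→d21:-→d22:-→d23:-→d24:-→d25:-→d26:-→d27:-→d28:H2→d29:-  best=H2
  ? 15.29.208.0  path d0:-→d1:-→d2:-→d3:-→d4:-→d5:-→d6:-→d7:-→d8:H0→d9:-→d10:-→d11:-→d12:-→d13:-→d14:-→d15:-→d16:-→d17:-→d18:-→d19:-→d20:H1→d21:H2  best=H2
  del 15.29.208.0/21 (clear depth 21)
  ? 87.96.172.20  path d0:-→d1:-→d2:-  best=no-route
  ? 15.29.208.1  path d0:-→d1:-→d2:-→d3:-→d4:-→d5:-→d6:-→d7:-→d8:H0→d9:-→d10:-→d11:-→d12:-→d13:-→d14:-→d15:-→d16:-→d17:-→d18:-→d19:-→d20:H1→d21:-  best=H1
  ? 15.29.209.130  path d0:-→d1:-→d2:-→d3:-→d4:-→d5:-→d6:-→d7:-→d8:H0→d9:-→d10:-→d11:-→d12:-→d13:-→d14:-→d15:-→d16:-→d17:-→d18:-→d19:-→d20:H1→d21:-  best=H1
  add 123.32.0.0/16 -> H2 at depth 16
  add 0.0.0.0/0 -> H3 at depth 0

== LOOKUPS ==
["H3","H3","H2","H2","H2","no-route","H2","H2","H0","H2","H2","H2","no-route","H1","H1"]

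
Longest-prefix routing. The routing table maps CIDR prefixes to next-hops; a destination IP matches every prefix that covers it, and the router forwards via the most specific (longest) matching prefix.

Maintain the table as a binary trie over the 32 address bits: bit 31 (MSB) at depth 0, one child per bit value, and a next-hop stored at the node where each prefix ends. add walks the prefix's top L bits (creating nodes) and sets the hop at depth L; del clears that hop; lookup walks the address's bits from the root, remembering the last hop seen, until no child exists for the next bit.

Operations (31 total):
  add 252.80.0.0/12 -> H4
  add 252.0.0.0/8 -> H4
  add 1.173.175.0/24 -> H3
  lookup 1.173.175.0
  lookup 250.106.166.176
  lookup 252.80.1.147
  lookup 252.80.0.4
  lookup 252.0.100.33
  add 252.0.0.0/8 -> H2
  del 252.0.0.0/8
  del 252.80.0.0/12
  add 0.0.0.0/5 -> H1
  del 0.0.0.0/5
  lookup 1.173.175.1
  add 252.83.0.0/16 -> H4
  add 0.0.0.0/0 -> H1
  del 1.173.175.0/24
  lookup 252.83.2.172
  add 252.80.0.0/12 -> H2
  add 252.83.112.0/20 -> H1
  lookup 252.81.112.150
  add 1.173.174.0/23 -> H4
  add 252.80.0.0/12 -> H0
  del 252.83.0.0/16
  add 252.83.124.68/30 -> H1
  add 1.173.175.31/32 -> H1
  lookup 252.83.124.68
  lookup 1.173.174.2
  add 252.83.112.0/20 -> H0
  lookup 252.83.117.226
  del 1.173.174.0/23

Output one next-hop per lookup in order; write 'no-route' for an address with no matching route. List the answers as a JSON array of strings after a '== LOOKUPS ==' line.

Trace:
  add 252.80.0.0/12 -> H4 at depth 12
  add 252.0.0.0/8 -> H4 at depth 8
  add 1.173.175.0/24 -> H3 at depth 24
  Q 1.173.175.0: descend 000000011010110110101111 ; hops seen [H3] ; pick H3
  Q 250.106.166.176: descend 11111 ; hops seen [∅] ; pick no-route
  Q 252.80.1.147: descend 111111000101 ; hops seen [H4,H4] ; pick H4
  Q 252.80.0.4: descend 111111000101 ; hops seen [H4,H4] ; pick H4
  Q 252.0.100.33: descend 111111000 ; hops seen [H4] ; pick H4
  add 252.0.0.0/8 -> H2 at depth 8
  - 252.0.0.0/8 clear@8
  - 252.80.0.0/12 clear@12
  add 0.0.0.0/5 -> H1 at depth 5
  - 0.0.0.0/5 clear@5
  Q 1.173.175.1: descend 000000011010110110101111 ; hops seen [H3] ; pick H3
  add 252.83.0.0/16 -> H4 at depth 16
  add 0.0.0.0/0 -> H1 at depth 0
  - 1.173.175.0/24 clear@24
  Q 252.83.2.172: descend 1111110001010011 ; hops seen [H1,H4] ; pick H4
  add 252.80.0.0/12 -> H2 at depth 12
  add 252.83.112.0/20 -> H1 at depth 20
  Q 252.81.112.150: descend 11111100010100 ; hops seen [H1,H2] ; pick H2
  add 1.173.174.0/23 -> H4 at depth 23
  add 252.80.0.0/12 -> H0 at depth 12
  - 252.83.0.0/16 clear@16
  add 252.83.124.68/30 -> H1 at depth 30
  add 1.173.175.31/32 -> H1 at depth 32
  Q 252.83.124.68: descend 111111000101001101111100010001 ; hops seen [H1,H0,H1,H1] ; pick H1
  Q 1.173.174.2: descend 00000001101011011010111 ; hops seen [H1,H4] ; pick H4
  add 252.83.112.0/20 -> H0 at depth 20
  Q 252.83.117.226: descend 11111100010100110111 ; hops seen [H1,H0,H0] ; pick H0
  - 1.173.174.0/23 clear@23

== LOOKUPS ==
["H3","no-route","H4","H4","H4","H3","H4","H2","H1","H4","H0"]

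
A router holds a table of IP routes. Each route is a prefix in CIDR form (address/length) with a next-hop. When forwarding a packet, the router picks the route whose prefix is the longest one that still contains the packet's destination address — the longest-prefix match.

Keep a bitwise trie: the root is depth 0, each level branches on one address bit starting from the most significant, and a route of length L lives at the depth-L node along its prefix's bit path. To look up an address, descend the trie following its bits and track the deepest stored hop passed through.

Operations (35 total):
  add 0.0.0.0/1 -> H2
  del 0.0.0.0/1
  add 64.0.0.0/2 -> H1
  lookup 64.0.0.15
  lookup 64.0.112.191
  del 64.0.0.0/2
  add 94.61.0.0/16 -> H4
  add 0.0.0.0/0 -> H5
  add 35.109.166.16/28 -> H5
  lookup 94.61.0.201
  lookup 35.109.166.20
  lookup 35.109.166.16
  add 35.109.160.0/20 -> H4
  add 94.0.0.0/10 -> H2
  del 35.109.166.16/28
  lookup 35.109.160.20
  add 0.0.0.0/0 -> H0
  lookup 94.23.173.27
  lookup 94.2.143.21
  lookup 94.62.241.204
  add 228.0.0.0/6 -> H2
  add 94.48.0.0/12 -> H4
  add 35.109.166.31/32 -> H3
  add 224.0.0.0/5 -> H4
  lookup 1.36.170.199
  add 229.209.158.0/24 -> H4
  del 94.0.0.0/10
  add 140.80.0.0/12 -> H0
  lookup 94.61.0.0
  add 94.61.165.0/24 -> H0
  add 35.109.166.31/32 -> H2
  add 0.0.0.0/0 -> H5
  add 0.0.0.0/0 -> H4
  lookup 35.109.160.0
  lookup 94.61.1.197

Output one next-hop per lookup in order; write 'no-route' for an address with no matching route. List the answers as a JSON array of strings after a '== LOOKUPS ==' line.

Apply in order:
  add 0.0.0.0/1 -> H2 at depth 1
  - 0.0.0.0/1 clear@1
  add 64.0.0.0/2 -> H1 at depth 2
  ? 64.0.0.15  path d0:-→d1:-→d2:H1  best=H1
  ? 64.0.112.191  path d0:-→d1:-→d2:H1  best=H1
  - 64.0.0.0/2 clear@2
  add 94.61.0.0/16 -> H4 at depth 16
  add 0.0.0.0/0 -> H5 at depth 0
  add 35.109.166.16/28 -> H5 at depth 28
  ? 94.61.0.201  path d0:H5→d1:-→d2:-→d3:-→d4:-→d5:-→d6:-→d7:-→d8:-→d9:-→d10:-→d11:-→d12:-→d13:-→d14:-→d15:-→d16:H4  best=H4
  ? 35.109.166.20  path d0:H5→d1:-→d2:-→d3:-→d4:-→d5:-→d6:-→d7:-→d8:-→d9:-→d10:-→d11:-→d12:-→d13:-→d14:-→d15:-→d16:-→d17:-→d18:-→d19:-→d20:-→d21:-→d22:-→d23:-→d24:-→d25:-→d26:-→d27:-→d28:H5  best=H5
  ? 35.109.166.16  path d0:H5→d1:-→d2:-→d3:-→d4:-→d5:-→d6:-→d7:-→d8:-→d9:-→d10:-→d11:-→d12:-→d13:-→d14:-→d15:-→d16:-→d17:-→d18:-→d19:-→d20:-→d21:-→d22:-→d23:-→d24:-→d25:-→d26:-→d27:-→d28:H5  best=H5
  add 35.109.160.0/20 -> H4 at depth 20
  add 94.0.0.0/10 -> H2 at depth 10
  - 35.109.166.16/28 clear@28
  ? 35.109.160.20  path d0:H5→d1:-→d2:-→d3:-→d4:-→d5:-→d6:-→d7:-→d8:-→d9:-→d10:-→d11:-→d12:-→d13:-→d14:-→d15:-→d16:-→d17:-→d18:-→d19:-→d20:H4→d21:-  best=H4
  add 0.0.0.0/0 -> H0 at depth 0
  ? 94.23.173.27  path d0:H0→d1:-→d2:-→d3:-→d4:-→d5:-→d6:-→d7:-→d8:-→d9:-→d10:H2  best=H2
  ? 94.2.143.21  path d0:H0→d1:-→d2:-→d3:-→d4:-→d5:-→d6:-→d7:-→d8:-→d9:-→d10:H2  best=H2
  ? 94.62.241.204  path d0:H0→d1:-→d2:-→d3:-→d4:-→d5:-→d6:-→d7:-→d8:-→d9:-→d10:H2→d11:-→d12:-→d13:-→d14:-  best=H2
  add 228.0.0.0/6 -> H2 at depth 6
  add 94.48.0.0/12 -> H4 at depth 12
  add 35.109.166.31/32 -> H3 at depth 32
  add 224.0.0.0/5 -> H4 at depth 5
  ? 1.36.170.199  path d0:H0→d1:-→d2:-  best=H0
  add 229.209.158.0/24 -> H4 at depth 24
  - 94.0.0.0/10 clear@10
  add 140.80.0.0/12 -> H0 at depth 12
  ? 94.61.0.0  path d0:H0→d1:-→d2:-→d3:-→d4:-→d5:-→d6:-→d7:-→d8:-→d9:-→d10:-→d11:-→d12:H4→d13:-→d14:-→d15:-→d16:H4  best=H4
  add 94.61.165.0/24 -> H0 at depth 24
  add 35.109.166.31/32 -> H2 at depth 32
  add 0.0.0.0/0 -> H5 at depth 0
  add 0.0.0.0/0 -> H4 at depth 0
  ? 35.109.160.0  path d0:H4→d1:-→d2:-→d3:-→d4:-→d5:-→d6:-→d7:-→d8:-→d9:-→d10:-→d11:-→d12:-→d13:-→d14:-→d15:-→d16:-→d17:-→d18:-→d19:-→d20:H4→d21:-  best=H4
  ? 94.61.1.197  path d0:H4→d1:-→d2:-→d3:-→d4:-→d5:-→d6:-→d7:-→d8:-→d9:-→d10:-→d11:-→d12:H4→d13:-→d14:-→d15:-→d16:H4  best=H4

== LOOKUPS ==
["H1","H1","H4","H5","H5","H4","H2","H2","H2","H0","H4","H4","H4"]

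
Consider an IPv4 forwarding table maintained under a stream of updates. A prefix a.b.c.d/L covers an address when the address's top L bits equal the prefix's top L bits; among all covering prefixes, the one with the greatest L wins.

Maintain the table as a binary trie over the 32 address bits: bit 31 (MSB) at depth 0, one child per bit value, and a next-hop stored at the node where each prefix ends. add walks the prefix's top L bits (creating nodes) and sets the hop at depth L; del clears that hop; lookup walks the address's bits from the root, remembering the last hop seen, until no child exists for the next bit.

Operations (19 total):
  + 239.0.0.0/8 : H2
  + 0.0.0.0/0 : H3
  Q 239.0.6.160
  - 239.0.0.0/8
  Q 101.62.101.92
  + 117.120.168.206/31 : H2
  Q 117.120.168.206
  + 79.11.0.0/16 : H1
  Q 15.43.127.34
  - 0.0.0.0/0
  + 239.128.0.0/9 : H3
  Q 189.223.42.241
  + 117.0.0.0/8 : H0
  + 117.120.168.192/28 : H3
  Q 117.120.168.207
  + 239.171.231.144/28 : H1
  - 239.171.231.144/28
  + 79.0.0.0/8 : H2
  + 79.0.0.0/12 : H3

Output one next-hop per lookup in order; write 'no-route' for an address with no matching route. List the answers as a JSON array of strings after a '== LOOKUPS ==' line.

Apply in order:
  add 239.0.0.0/8 -> H2 at depth 8
  add 0.0.0.0/0 -> H3 at depth 0
  ? 239.0.6.160  path d0:H3→d1:-→d2:-→d3:-→d4:-→d5:-→d6:-→d7:-→d8:H2  best=H2
  - 239.0.0.0/8 clear@8
  ? 101.62.101.92  path d0:H3  best=H3
  add 117.120.168.206/31 -> H2 at depth 31
  ? 117.120.168.206  path d0:H3→d1:-→d2:-→d3:-→d4:-→d5:-→d6:-→d7:-→d8:-→d9:-→d10:-→d11:-→d12:-→d13:-→d14:-→d15:-→d16:-→d17:-→d18:-→d19:-→d20:-→d21:-→d22:-→d23:-→d24:-→d25:-→d26:-→d27:-→d28:-→d29:-→d30:-→d31:H2  best=H2
  add 79.11.0.0/16 -> H1 at depth 16
  ? 15.43.127.34  path d0:H3→d1:-  best=H3
  - 0.0.0.0/0 clear@0
  add 239.128.0.0/9 -> H3 at depth 9
  ? 189.223.42.241  path d0:-→d1:-  best=no-route
  add 117.0.0.0/8 -> H0 at depth 8
  add 117.120.168.192/28 -> H3 at depth 28
  ? 117.120.168.207  path d0:-→d1:-→d2:-→d3:-→d4:-→d5:-→d6:-→d7:-→d8:H0→d9:-→d10:-→d11:-→d12:-→d13:-→d14:-→d15:-→d16:-→d17:-→d18:-→d19:-→d20:-→d21:-→d22:-→d23:-→d24:-→d25:-→d26:-→d27:-→d28:H3→d29:-→d30:-→d31:H2  best=H2
  add 239.171.231.144/28 -> H1 at depth 28
  - 239.171.231.144/28 clear@28
  add 79.0.0.0/8 -> H2 at depth 8
  add 79.0.0.0/12 -> H3 at depth 12

== LOOKUPS ==
["H2","H3","H2","H3","no-route","H2"]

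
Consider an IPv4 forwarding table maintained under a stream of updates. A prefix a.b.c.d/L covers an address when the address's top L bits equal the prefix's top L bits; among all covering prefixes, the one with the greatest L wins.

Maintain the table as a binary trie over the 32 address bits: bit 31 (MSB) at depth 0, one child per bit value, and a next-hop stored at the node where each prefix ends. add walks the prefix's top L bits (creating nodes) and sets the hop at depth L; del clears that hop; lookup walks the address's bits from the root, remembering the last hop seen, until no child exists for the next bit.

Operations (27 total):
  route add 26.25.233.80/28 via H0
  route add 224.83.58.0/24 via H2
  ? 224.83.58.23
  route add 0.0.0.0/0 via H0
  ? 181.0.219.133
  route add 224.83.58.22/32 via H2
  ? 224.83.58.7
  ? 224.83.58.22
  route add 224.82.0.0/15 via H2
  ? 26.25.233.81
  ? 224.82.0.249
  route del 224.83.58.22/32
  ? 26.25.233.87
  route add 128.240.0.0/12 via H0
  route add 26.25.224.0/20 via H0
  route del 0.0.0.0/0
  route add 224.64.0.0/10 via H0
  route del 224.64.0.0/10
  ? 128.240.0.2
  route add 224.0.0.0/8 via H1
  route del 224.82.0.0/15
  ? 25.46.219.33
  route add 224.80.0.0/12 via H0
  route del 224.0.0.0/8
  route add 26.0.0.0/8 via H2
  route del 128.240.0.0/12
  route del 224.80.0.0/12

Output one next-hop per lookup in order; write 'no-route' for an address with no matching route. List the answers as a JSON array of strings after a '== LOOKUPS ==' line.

Apply in order:
  add 26.25.233.80/28 -> H0 at depth 28
  add 224.83.58.0/24 -> H2 at depth 24
  ? 224.83.58.23  path d0:-→d1:-→d2:-→d3:-→d4:-→d5:-→d6:-→d7:-→d8:-→d9:-→d10:-→d11:-→d12:-→d13:-→d14:-→d15:-→d16:-→d17:-→d18:-→d19:-→d20:-→d21:-→d22:-→d23:-→d24:H2  best=H2
  add 0.0.0.0/0 -> H0 at depth 0
  ? 181.0.219.133  path d0:H0→d1:-  best=H0
  add 224.83.58.22/32 -> H2 at depth 32
  ? 224.83.58.7  path d0:H0→d1:-→d2:-→d3:-→d4:-→d5:-→d6:-→d7:-→d8:-→d9:-→d10:-→d11:-→d12:-→d13:-→d14:-→d15:-→d16:-→d17:-→d18:-→d19:-→d20:-→d21:-→d22:-→d23:-→d24:H2→d25:-→d26:-→d27:-  best=H2
  ? 224.83.58.22  path d0:H0→d1:-→d2:-→d3:-→d4:-→d5:-→d6:-→d7:-→d8:-→d9:-→d10:-→d11:-→d12:-→d13:-→d14:-→d15:-→d16:-→d17:-→d18:-→d19:-→d20:-→d21:-→d22:-→d23:-→d24:H2→d25:-→d26:-→d27:-→d28:-→d29:-→d30:-→d31:-→d32:H2  best=H2
  add 224.82.0.0/15 -> H2 at depth 15
  ? 26.25.233.81  path d0:H0→d1:-→d2:-→d3:-→d4:-→d5:-→d6:-→d7:-→d8:-→d9:-→d10:-→d11:-→d12:-→d13:-→d14:-→d15:-→d16:-→d17:-→d18:-→d19:-→d20:-→d21:-→d22:-→d23:-→d24:-→d25:-→d26:-→d27:-→d28:H0  best=H0
  ? 224.82.0.249  path d0:H0→d1:-→d2:-→d3:-→d4:-→d5:-→d6:-→d7:-→d8:-→d9:-→d10:-→d11:-→d12:-→d13:-→d14:-→d15:H2  best=H2
  del 224.83.58.22/32 (clear depth 32)
  ? 26.25.233.87  path d0:H0→d1:-→d2:-→d3:-→d4:-→d5:-→d6:-→d7:-→d8:-→d9:-→d10:-→d11:-→d12:-→d13:-→d14:-→d15:-→d16:-→d17:-→d18:-→d19:-→d20:-→d21:-→d22:-→d23:-→d24:-→d25:-→d26:-→d27:-→d28:H0  best=H0
  add 128.240.0.0/12 -> H0 at depth 12
  add 26.25.224.0/20 -> H0 at depth 20
  del 0.0.0.0/0 (clear depth 0)
  add 224.64.0.0/10 -> H0 at depth 10
  del 224.64.0.0/10 (clear depth 10)
  ? 128.240.0.2  path d0:-→d1:-→d2:-→d3:-→d4:-→d5:-→d6:-→d7:-→d8:-→d9:-→d10:-→d11:-→d12:H0  best=H0
  add 224.0.0.0/8 -> H1 at depth 8
  del 224.82.0.0/15 (clear depth 15)
  ? 25.46.219.33  path d0:-→d1:-→d2:-→d3:-→d4:-→d5:-→d6:-  best=no-route
  add 224.80.0.0/12 -> H0 at depth 12
  del 224.0.0.0/8 (clear depth 8)
  add 26.0.0.0/8 -> H2 at depth 8
  del 128.240.0.0/12 (clear depth 12)
  del 224.80.0.0/12 (clear depth 12)

== LOOKUPS ==
["H2","H0","H2","H2","H0","H2","H0","H0","no-route"]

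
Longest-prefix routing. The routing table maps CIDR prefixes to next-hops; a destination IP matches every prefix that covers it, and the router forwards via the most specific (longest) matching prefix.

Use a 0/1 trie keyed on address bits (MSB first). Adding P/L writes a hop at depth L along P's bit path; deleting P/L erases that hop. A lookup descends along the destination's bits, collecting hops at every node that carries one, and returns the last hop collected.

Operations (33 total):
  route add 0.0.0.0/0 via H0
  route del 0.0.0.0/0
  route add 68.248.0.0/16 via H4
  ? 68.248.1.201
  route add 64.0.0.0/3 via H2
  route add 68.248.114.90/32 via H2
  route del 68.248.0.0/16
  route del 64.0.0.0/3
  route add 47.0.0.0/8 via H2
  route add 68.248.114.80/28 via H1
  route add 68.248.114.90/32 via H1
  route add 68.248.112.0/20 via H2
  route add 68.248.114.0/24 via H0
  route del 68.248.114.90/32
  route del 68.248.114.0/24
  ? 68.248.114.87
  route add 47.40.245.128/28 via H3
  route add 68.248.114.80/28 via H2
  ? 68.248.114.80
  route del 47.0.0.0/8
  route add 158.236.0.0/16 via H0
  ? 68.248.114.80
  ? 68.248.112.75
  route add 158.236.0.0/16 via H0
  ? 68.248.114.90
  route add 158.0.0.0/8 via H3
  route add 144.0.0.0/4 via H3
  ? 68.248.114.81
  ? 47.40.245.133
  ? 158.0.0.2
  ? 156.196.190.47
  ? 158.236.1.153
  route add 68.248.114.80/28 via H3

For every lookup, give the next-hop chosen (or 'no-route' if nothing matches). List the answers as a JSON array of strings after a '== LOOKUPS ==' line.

Apply in order:
  + 0.0.0.0/0 (H0) depth=0
  - 0.0.0.0/0 clear@0
  + 68.248.0.0/16 (H4) depth=16
  ? 68.248.1.201  path d0:-→d1:-→d2:-→d3:-→d4:-→d5:-→d6:-→d7:-→d8:-→d9:-→d10:-→d11:-→d12:-→d13:-→d14:-→d15:-→d16:H4  best=H4
  + 64.0.0.0/3 (H2) depth=3
  + 68.248.114.90/32 (H2) depth=32
  - 68.248.0.0/16 clear@16
  - 64.0.0.0/3 clear@3
  + 47.0.0.0/8 (H2) depth=8
  + 68.248.114.80/28 (H1) depth=28
  + 68.248.114.90/32 (H1) depth=32
  + 68.248.112.0/20 (H2) depth=20
  + 68.248.114.0/24 (H0) depth=24
  - 68.248.114.90/32 clear@32
  - 68.248.114.0/24 clear@24
  ? 68.248.114.87  path d0:-→d1:-→d2:-→d3:-→d4:-→d5:-→d6:-→d7:-→d8:-→d9:-→d10:-→d11:-→d12:-→d13:-→d14:-→d15:-→d16:-→d17:-→d18:-→d19:-→d20:H2→d21:-→d22:-→d23:-→d24:-→d25:-→d26:-→d27:-→d28:H1  best=H1
  + 47.40.245.128/28 (H3) depth=28
  + 68.248.114.80/28 (H2) depth=28
  ? 68.248.114.80  path d0:-→d1:-→d2:-→d3:-→d4:-→d5:-→d6:-→d7:-→d8:-→d9:-→d10:-→d11:-→d12:-→d13:-→d14:-→d15:-→d16:-→d17:-→d18:-→d19:-→d20:H2→d21:-→d22:-→d23:-→d24:-→d25:-→d26:-→d27:-→d28:H2  best=H2
  - 47.0.0.0/8 clear@8
  + 158.236.0.0/16 (H0) depth=16
  ? 68.248.114.80  path d0:-→d1:-→d2:-→d3:-→d4:-→d5:-→d6:-→d7:-→d8:-→d9:-→d10:-→d11:-→d12:-→d13:-→d14:-→d15:-→d16:-→d17:-→d18:-→d19:-→d20:H2→d21:-→d22:-→d23:-→d24:-→d25:-→d26:-→d27:-→d28:H2  best=H2
  ? 68.248.112.75  path d0:-→d1:-→d2:-→d3:-→d4:-→d5:-→d6:-→d7:-→d8:-→d9:-→d10:-→d11:-→d12:-→d13:-→d14:-→d15:-→d16:-→d17:-→d18:-→d19:-→d20:H2→d21:-→d22:-  best=H2
  + 158.236.0.0/16 (H0) depth=16
  ? 68.248.114.90  path d0:-→d1:-→d2:-→d3:-→d4:-→d5:-→d6:-→d7:-→d8:-→d9:-→d10:-→d11:-→d12:-→d13:-→d14:-→d15:-→d16:-→d17:-→d18:-→d19:-→d20:H2→d21:-→d22:-→d23:-→d24:-→d25:-→d26:-→d27:-→d28:H2→d29:-→d30:-→d31:-→d32:-  best=H2
  + 158.0.0.0/8 (H3) depth=8
  + 144.0.0.0/4 (H3) depth=4
  ? 68.248.114.81  path d0:-→d1:-→d2:-→d3:-→d4:-→d5:-→d6:-→d7:-→d8:-→d9:-→d10:-→d11:-→d12:-→d13:-→d14:-→d15:-→d16:-→d17:-→d18:-→d19:-→d20:H2→d21:-→d22:-→d23:-→d24:-→d25:-→d26:-→d27:-→d28:H2  best=H2
  ? 47.40.245.133  path d0:-→d1:-→d2:-→d3:-→d4:-→d5:-→d6:-→d7:-→d8:-→d9:-→d10:-→d11:-→d12:-→d13:-→d14:-→d15:-→d16:-→d17:-→d18:-→d19:-→d20:-→d21:-→d22:-→d23:-→d24:-→d25:-→d26:-→d27:-→d28:H3  best=H3
  ? 158.0.0.2  path d0:-→d1:-→d2:-→d3:-→d4:H3→d5:-→d6:-→d7:-→d8:H3  best=H3
  ? 156.196.190.47  path d0:-→d1:-→d2:-→d3:-→d4:H3→d5:-→d6:-  best=H3
  ? 158.236.1.153  path d0:-→d1:-→d2:-→d3:-→d4:H3→d5:-→d6:-→d7:-→d8:H3→d9:-→d10:-→d11:-→d12:-→d13:-→d14:-→d15:-→d16:H0  best=H0
  + 68.248.114.80/28 (H3) depth=28

== LOOKUPS ==
["H4","H1","H2","H2","H2","H2","H2","H3","H3","H3","H0"]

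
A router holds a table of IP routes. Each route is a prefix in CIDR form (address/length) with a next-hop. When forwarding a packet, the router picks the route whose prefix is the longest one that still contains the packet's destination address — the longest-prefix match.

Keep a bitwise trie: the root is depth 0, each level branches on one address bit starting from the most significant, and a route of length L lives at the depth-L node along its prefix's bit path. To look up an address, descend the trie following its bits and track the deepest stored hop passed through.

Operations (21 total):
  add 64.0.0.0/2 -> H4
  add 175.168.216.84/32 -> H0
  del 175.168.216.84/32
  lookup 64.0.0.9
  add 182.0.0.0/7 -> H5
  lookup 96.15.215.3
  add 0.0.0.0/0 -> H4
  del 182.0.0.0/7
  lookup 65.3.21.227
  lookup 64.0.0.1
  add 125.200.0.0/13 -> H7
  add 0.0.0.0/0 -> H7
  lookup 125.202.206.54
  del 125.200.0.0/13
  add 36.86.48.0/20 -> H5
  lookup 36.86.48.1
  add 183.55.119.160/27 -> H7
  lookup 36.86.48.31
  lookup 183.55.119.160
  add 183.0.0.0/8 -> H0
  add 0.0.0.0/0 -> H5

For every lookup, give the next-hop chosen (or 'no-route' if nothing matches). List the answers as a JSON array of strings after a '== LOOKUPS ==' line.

Process each operation:
  + 64.0.0.0/2 (H4) depth=2
  + 175.168.216.84/32 (H0) depth=32
  - 175.168.216.84/32 clear@32
  ? 64.0.0.9  path d0:-→d1:-→d2:H4  best=H4
  + 182.0.0.0/7 (H5) depth=7
  ? 96.15.215.3  path d0:-→d1:-→d2:H4  best=H4
  + 0.0.0.0/0 (H4) depth=0
  - 182.0.0.0/7 clear@7
  ? 65.3.21.227  path d0:H4→d1:-→d2:H4  best=H4
  ? 64.0.0.1  path d0:H4→d1:-→d2:H4  best=H4
  + 125.200.0.0/13 (H7) depth=13
  + 0.0.0.0/0 (H7) depth=0
  ? 125.202.206.54  path d0:H7→d1:-→d2:H4→d3:-→d4:-→d5:-→d6:-→d7:-→d8:-→d9:-→d10:-→d11:-→d12:-→d13:H7  best=H7
  - 125.200.0.0/13 clear@13
  + 36.86.48.0/20 (H5) depth=20
  ? 36.86.48.1  path d0:H7→d1:-→d2:-→d3:-→d4:-→d5:-→d6:-→d7:-→d8:-→d9:-→d10:-→d11:-→d12:-→d13:-→d14:-→d15:-→d16:-→d17:-→d18:-→d19:-→d20:H5  best=H5
  + 183.55.119.160/27 (H7) depth=27
  ? 36.86.48.31  path d0:H7→d1:-→d2:-→d3:-→d4:-→d5:-→d6:-→d7:-→d8:-→d9:-→d10:-→d11:-→d12:-→d13:-→d14:-→d15:-→d16:-→d17:-→d18:-→d19:-→d20:H5  best=H5
  ? 183.55.119.160  path d0:H7→d1:-→d2:-→d3:-→d4:-→d5:-→d6:-→d7:-→d8:-→d9:-→d10:-→d11:-→d12:-→d13:-→d14:-→d15:-→d16:-→d17:-→d18:-→d19:-→d20:-→d21:-→d22:-→d23:-→d24:-→d25:-→d26:-→d27:H7  best=H7
  + 183.0.0.0/8 (H0) depth=8
  + 0.0.0.0/0 (H5) depth=0

== LOOKUPS ==
["H4","H4","H4","H4","H7","H5","H5","H7"]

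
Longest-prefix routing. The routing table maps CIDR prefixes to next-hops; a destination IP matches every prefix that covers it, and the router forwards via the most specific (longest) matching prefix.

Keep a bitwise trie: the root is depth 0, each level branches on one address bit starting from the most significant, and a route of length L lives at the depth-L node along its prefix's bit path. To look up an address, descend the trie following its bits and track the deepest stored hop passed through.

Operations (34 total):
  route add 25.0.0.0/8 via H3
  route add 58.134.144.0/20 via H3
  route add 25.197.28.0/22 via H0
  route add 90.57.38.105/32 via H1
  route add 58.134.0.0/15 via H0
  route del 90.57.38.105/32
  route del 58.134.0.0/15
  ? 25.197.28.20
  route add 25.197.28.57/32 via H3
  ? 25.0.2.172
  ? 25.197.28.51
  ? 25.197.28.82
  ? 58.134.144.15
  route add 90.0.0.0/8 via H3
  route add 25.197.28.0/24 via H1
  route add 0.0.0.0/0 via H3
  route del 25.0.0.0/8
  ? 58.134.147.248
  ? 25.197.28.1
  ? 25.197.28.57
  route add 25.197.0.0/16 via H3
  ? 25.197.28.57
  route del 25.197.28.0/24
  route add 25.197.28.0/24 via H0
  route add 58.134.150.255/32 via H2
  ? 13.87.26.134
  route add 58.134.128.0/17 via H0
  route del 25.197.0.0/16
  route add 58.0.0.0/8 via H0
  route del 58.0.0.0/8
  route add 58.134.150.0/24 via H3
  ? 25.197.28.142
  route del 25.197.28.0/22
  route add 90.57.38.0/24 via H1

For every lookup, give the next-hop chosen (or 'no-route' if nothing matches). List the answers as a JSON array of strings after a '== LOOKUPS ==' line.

Trace:
  + 25.0.0.0/8 (H3) depth=8
  + 58.134.144.0/20 (H3) depth=20
  + 25.197.28.0/22 (H0) depth=22
  + 90.57.38.105/32 (H1) depth=32
  + 58.134.0.0/15 (H0) depth=15
  del 90.57.38.105/32 (clear depth 32)
  del 58.134.0.0/15 (clear depth 15)
  lookup 25.197.28.20: bits 0001100111000101000111 walk d0:-→d1:-→d2:-→d3:-→d4:-→d5:-→d6:-→d7:-→d8:H3→d9:-→d10:-→d11:-→d12:-→d13:-→d14:-→d15:-→d16:-→d17:-→d18:-→d19:-→d20:-→d21:-→d22:H0 -> H0
  + 25.197.28.57/32 (H3) depth=32
  lookup 25.0.2.172: bits 00011001 walk d0:-→d1:-→d2:-→d3:-→d4:-→d5:-→d6:-→d7:-→d8:H3 -> H3
  lookup 25.197.28.51: bits 0001100111000101000111000011 walk d0:-→d1:-→d2:-→d3:-→d4:-→d5:-→d6:-→d7:-→d8:H3→d9:-→d10:-→d11:-→d12:-→d13:-→d14:-→d15:-→d16:-→d17:-→d18:-→d19:-→d20:-→d21:-→d22:H0→d23:-→d24:-→d25:-→d26:-→d27:-→d28:- -> H0
  lookup 25.197.28.82: bits 0001100111000101000111000 walk d0:-→d1:-→d2:-→d3:-→d4:-→d5:-→d6:-→d7:-→d8:H3→d9:-→d10:-→d11:-→d12:-→d13:-→d14:-→d15:-→d16:-→d17:-→d18:-→d19:-→d20:-→d21:-→d22:H0→d23:-→d24:-→d25:- -> H0
  lookup 58.134.144.15: bits 00111010100001101001 walk d0:-→d1:-→d2:-→d3:-→d4:-→d5:-→d6:-→d7:-→d8:-→d9:-→d10:-→d11:-→d12:-→d13:-→d14:-→d15:-→d16:-→d17:-→d18:-→d19:-→d20:H3 -> H3
  + 90.0.0.0/8 (H3) depth=8
  + 25.197.28.0/24 (H1) depth=24
  + 0.0.0.0/0 (H3) depth=0
  del 25.0.0.0/8 (clear depth 8)
  lookup 58.134.147.248: bits 00111010100001101001 walk d0:H3→d1:-→d2:-→d3:-→d4:-→d5:-→d6:-→d7:-→d8:-→d9:-→d10:-→d11:-→d12:-→d13:-→d14:-→d15:-→d16:-→d17:-→d18:-→d19:-→d20:H3 -> H3
  lookup 25.197.28.1: bits 00011001110001010001110000 walk d0:H3→d1:-→d2:-→d3:-→d4:-→d5:-→d6:-→d7:-→d8:-→d9:-→d10:-→d11:-→d12:-→d13:-→d14:-→d15:-→d16:-→d17:-→d18:-→d19:-→d20:-→d21:-→d22:H0→d23:-→d24:H1→d25:-→d26:- -> H1
  lookup 25.197.28.57: bits 00011001110001010001110000111001 walk d0:H3→d1:-→d2:-→d3:-→d4:-→d5:-→d6:-→d7:-→d8:-→d9:-→d10:-→d11:-→d12:-→d13:-→d14:-→d15:-→d16:-→d17:-→d18:-→d19:-→d20:-→d21:-→d22:H0→d23:-→d24:H1→d25:-→d26:-→d27:-→d28:-→d29:-→d30:-→d31:-→d32:H3 -> H3
  + 25.197.0.0/16 (H3) depth=16
  lookup 25.197.28.57: bits 00011001110001010001110000111001 walk d0:H3→d1:-→d2:-→d3:-→d4:-→d5:-→d6:-→d7:-→d8:-→d9:-→d10:-→d11:-→d12:-→d13:-→d14:-→d15:-→d16:H3→d17:-→d18:-→d19:-→d20:-→d21:-→d22:H0→d23:-→d24:H1→d25:-→d26:-→d27:-→d28:-→d29:-→d30:-→d31:-→d32:H3 -> H3
  del 25.197.28.0/24 (clear depth 24)
  + 25.197.28.0/24 (H0) depth=24
  + 58.134.150.255/32 (H2) depth=32
  lookup 13.87.26.134: bits 000 walk d0:H3→d1:-→d2:-→d3:- -> H3
  + 58.134.128.0/17 (H0) depth=17
  del 25.197.0.0/16 (clear depth 16)
  + 58.0.0.0/8 (H0) depth=8
  del 58.0.0.0/8 (clear depth 8)
  + 58.134.150.0/24 (H3) depth=24
  lookup 25.197.28.142: bits 000110011100010100011100 walk d0:H3→d1:-→d2:-→d3:-→d4:-→d5:-→d6:-→d7:-→d8:-→d9:-→d10:-→d11:-→d12:-→d13:-→d14:-→d15:-→d16:-→d17:-→d18:-→d19:-→d20:-→d21:-→d22:H0→d23:-→d24:H0 -> H0
  del 25.197.28.0/22 (clear depth 22)
  + 90.57.38.0/24 (H1) depth=24

== LOOKUPS ==
["H0","H3","H0","H0","H3","H3","H1","H3","H3","H3","H0"]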